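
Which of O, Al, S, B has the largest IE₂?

O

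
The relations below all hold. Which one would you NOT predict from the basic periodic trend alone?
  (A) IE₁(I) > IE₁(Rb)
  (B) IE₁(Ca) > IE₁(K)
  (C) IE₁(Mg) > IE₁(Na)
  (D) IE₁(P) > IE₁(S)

The general trend: first ionization energy increases across a period and decreases down a group.
(A) I (period 5, group 17) vs Rb (period 5, group 1): the stated order agrees with the simple trend.
(B) Ca (period 4, group 2) vs K (period 4, group 1): the stated order agrees with the simple trend.
(C) Mg (period 3, group 2) vs Na (period 3, group 1): the stated order agrees with the simple trend.
(D) P (period 3, group 15) vs S (period 3, group 16): the stated order contradicts the simple trend.
The exception is (D): S (3p⁴) ionizes more easily than half-filled P (3p³) because the paired 3p electron in S is pushed out by e⁻–e⁻ repulsion.

(D)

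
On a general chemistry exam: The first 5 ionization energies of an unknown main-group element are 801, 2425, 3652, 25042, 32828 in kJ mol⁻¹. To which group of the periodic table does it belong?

Look for the largest jump between consecutive ionization energies: IE4/IE3 ≈ 6.9, far larger than any earlier ratio.
That jump marks the point where a core electron is being removed. So the atom has 3 valence electrons.
A main-group element with 3 valence electrons is in group 13.

Group 13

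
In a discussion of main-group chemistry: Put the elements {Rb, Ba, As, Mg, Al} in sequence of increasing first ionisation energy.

Rb < Ba < Al < Mg < As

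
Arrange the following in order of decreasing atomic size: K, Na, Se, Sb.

K > Na > Sb > Se

Na is in period 3, group 1; K is in period 4, group 1; Se is in period 4, group 16; Sb is in period 5, group 15.
Atomic radius shrinks across a period as nuclear charge pulls the same shell inward, and grows down a group as new shells are added.
Neither a single period nor a single group — weigh both effects.
Sb > Se: both effects reinforce here, so Sb is clearly the larger of the two.
Na > Sb: the two effects oppose for this pair; the across-period effect wins (155 vs 140 pm).
K > Na: they share group 1; the group trend gives K the larger value.
Tabulated atomic radius (pm): Na 155, K 196, Se 116, Sb 140.
So from largest to smallest: K > Na > Sb > Se.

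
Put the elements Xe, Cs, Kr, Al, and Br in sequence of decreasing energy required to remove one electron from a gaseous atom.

Kr > Xe > Br > Al > Cs

First ionization energy rises across a period (greater Z_eff holds electrons more tightly) and falls down a group (valence electrons are farther from the nucleus).
Here both period and group differ, so the two effects have to be weighed against each other.
Al > Cs: relative to Cs, both the across-period and down-group shifts push Al's first ionization energy up.
Br > Al: the two effects oppose for this pair; the across-period effect wins (1140 vs 578 kJ/mol).
Xe > Br: the two effects oppose for this pair; the across-period effect wins (1170 vs 1140 kJ/mol).
Kr > Xe: Kr sits above Xe in group 18, so the down-group effect alone puts Kr higher.
For reference (kJ/mol): Al 578, Br 1140, Kr 1351, Xe 1170, Cs 376.
So from highest to lowest: Kr > Xe > Br > Al > Cs.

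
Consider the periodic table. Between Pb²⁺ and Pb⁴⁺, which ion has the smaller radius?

Both ions have Z = 82 protons, but Pb⁴⁺ has lost more electrons, so its remaining electrons feel a larger effective nuclear charge per electron and are pulled in more tightly.
Higher positive charge → smaller ion, so Pb²⁺ > Pb⁴⁺.

Pb⁴⁺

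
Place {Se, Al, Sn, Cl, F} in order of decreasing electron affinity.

F is in period 2, group 17; Al is in period 3, group 13; Cl is in period 3, group 17; Se is in period 4, group 16; Sn is in period 5, group 14.
EA tends to increase across a period and decrease down a group, though the pattern is less regular than for IE or radius.
Neither a single period nor a single group — weigh both effects.
Sn > Al: period and group pull opposite ways; the across-period shift dominates (107 vs 42 kJ/mol).
Se > Sn: relative to Sn, both the across-period and down-group shifts push Se's electron affinity up.
F > Se: both effects reinforce here, so F is clearly the higher of the two.
Cl > F: this pair runs against the simple trend — see the exception note.
Note the exception: Cl has a higher electron affinity than F, contrary to the simple trend — F's small 2p subshell makes the incoming electron feel strong e⁻–e⁻ repulsion, so Cl actually releases more energy on gaining an electron.
For reference (kJ/mol): F 328, Al 42, Cl 349, Se 195, Sn 107.
So from highest to lowest: Cl > F > Se > Sn > Al.

Cl, F, Se, Sn, Al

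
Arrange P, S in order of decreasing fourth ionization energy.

P > S

After 3 electrons have been removed, what remains? P³⁺ still has 2 valence electrons; S³⁺ still has 3 valence electrons.
All are still removing valence electrons, so compare the +3 ions as you would atoms: IE_4 generally rises across a period (higher Z_eff) and falls down a group (larger shell), subject to the usual subshell exceptions.
Valence configurations: P³⁺ [Ne]3s², S³⁺ [Ne]3s²3p¹.
S³⁺ loses a lone 3p electron whereas P³⁺ must break into a filled 3s² pair, so IE_4(P) > IE_4(S) even though S has the higher nuclear charge.
Tabulated IE_4 (kJ/mol): P 4964, S 4556.
So the fourth ionization energies run S < P.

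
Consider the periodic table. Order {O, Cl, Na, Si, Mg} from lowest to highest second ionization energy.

Mg < Si < Cl < O < Na

The second ionization energy removes an electron from the +1 ion. For each element: O⁺ still has 5 valence electrons; Cl⁺ still has 6 valence electrons; Na⁺ is the bare [Ne] core; Si⁺ still has 3 valence electrons; Mg⁺ still has 1 valence electron.
Pulling an electron out of a noble-gas core costs far more than removing a remaining valence electron, so Na sits at the high end of IE_2.
Valence configurations: O⁺ [He]2s²2p³, Cl⁺ [Ne]3s²3p⁴, Si⁺ [Ne]3s²3p¹, Mg⁺ [Ne]3s¹.
Tabulated IE_2 (kJ/mol): O 3388, Cl 2298, Na 4562, Si 1577, Mg 1451.
Overall IE_2 order: Mg < Si < Cl < O < Na.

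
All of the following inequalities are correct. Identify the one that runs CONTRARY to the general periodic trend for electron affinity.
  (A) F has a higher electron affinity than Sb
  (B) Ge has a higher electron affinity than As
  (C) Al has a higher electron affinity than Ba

(B)

The general trend: electron affinity increases across a period and decreases down a group.
(A) F (period 2, group 17) vs Sb (period 5, group 15): the stated order agrees with the simple trend.
(B) Ge (period 4, group 14) vs As (period 4, group 15): the stated order contradicts the simple trend.
(C) Al (period 3, group 13) vs Ba (period 6, group 2): the stated order agrees with the simple trend.
The exception is (B): adding an electron to As's half-filled 4p³ is unfavourable, so Ge (4p²) has the more exothermic EA.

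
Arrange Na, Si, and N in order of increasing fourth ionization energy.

IE_4 is the cost of taking one more electron from the +3 cation: Na³⁺ is already 2 electrons into the core; Si³⁺ still has 1 valence electron; N³⁺ still has 2 valence electrons.
Pulling an electron out of a noble-gas core costs far more than removing a remaining valence electron, so Na sits at the high end of IE_4.
Valence configurations: Si³⁺ [Ne]3s¹, N³⁺ [He]2s².
Approximate IE_4 values (kJ/mol): Na 9543, Si 4356, N 7475.
Hence IE_4: Si < N < Na.

Si < N < Na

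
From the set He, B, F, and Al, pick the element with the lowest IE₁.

Al

He is in period 1, group 18; B is in period 2, group 13; F is in period 2, group 17; Al is in period 3, group 13.
Across a period the outer electron is held more tightly (higher IE₁); down a group it sits in a higher shell, more shielded, and comes off more easily.
Neither a single period nor a single group — weigh both effects.
B > Al: they share group 13; the group trend gives B the larger value.
F > B: both are in period 2; the period trend gives F the larger value.
He > F: both effects reinforce here, so He is clearly the higher of the two.
Tabulated first ionization energy (kJ/mol): He 2372, B 801, F 1681, Al 578.
The lowest IE₁ among these belongs to Al.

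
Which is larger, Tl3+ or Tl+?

Both ions have Z = 81 protons, but Tl3+ has lost more electrons, so its remaining electrons feel a larger effective nuclear charge per electron and are pulled in more tightly.
Higher positive charge → smaller ion, so Tl+ > Tl3+.

Tl+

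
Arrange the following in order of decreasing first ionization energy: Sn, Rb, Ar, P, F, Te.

F > Ar > P > Te > Sn > Rb

First ionization energy rises across a period (greater Z_eff holds electrons more tightly) and falls down a group (valence electrons are farther from the nucleus).
These span different periods and groups, so the two trends combine.
Sn > Rb: Sn lies to the right of Rb in period 5, so the across-period effect alone puts Sn higher.
Te > Sn: both are in period 5; the period trend gives Te the larger value.
P > Te: period and group pull opposite ways; the down-group shift dominates (1012 vs 869 kJ/mol).
Ar > P: both are in period 3; the period trend gives Ar the larger value.
F > Ar: the two effects oppose for this pair; the down-group effect wins (1681 vs 1521 kJ/mol).
Approximate values (kJ/mol): F 1681, P 1012, Ar 1521, Rb 403, Sn 709, Te 869.
So from highest to lowest: F > Ar > P > Te > Sn > Rb.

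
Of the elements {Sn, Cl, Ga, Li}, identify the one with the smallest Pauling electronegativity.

Li

Li is in period 2, group 1; Cl is in period 3, group 17; Ga is in period 4, group 13; Sn is in period 5, group 14.
Smaller atoms with higher effective nuclear charge are more electronegative.
Neither a single period nor a single group — weigh both effects.
Ga > Li: period and group pull opposite ways; the across-period shift dominates (1.81 vs 0.98).
Sn > Ga: period and group pull opposite ways; the across-period shift dominates (1.96 vs 1.81).
Cl > Sn: both effects reinforce here, so Cl is clearly the higher of the two.
Approximate values (Pauling): Li 0.98, Cl 3.16, Ga 1.81, Sn 1.96.
The smallest Pauling electronegativity among these belongs to Li.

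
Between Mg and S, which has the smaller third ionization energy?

S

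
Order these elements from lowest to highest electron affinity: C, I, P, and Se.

P < C < Se < I

C is in period 2, group 14; P is in period 3, group 15; Se is in period 4, group 16; I is in period 5, group 17.
Atoms with high Z_eff and room in the valence shell (especially the halogens) have the most exothermic electron affinities.
These sit on a diagonal, where the across-period and down-group effects partly cancel.
C > P: the two effects oppose for this pair; the down-group effect wins (122 vs 72 kJ/mol).
Se > C: the two effects oppose for this pair; the across-period effect wins (195 vs 122 kJ/mol).
I > Se: the two effects oppose for this pair; the across-period effect wins (295 vs 195 kJ/mol).
Tabulated electron affinity (kJ/mol): C 122, P 72, Se 195, I 295.
So from lowest to highest: P < C < Se < I.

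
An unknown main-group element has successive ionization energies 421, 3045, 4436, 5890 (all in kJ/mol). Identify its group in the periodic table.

Group 1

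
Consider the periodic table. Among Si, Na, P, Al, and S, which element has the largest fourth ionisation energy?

Al

Consider each +3 ion: Si³⁺ still has 1 valence electron; Na³⁺ is already 2 electrons into the core; P³⁺ still has 2 valence electrons; Al³⁺ is the bare [Ne] core; S³⁺ still has 3 valence electrons.
Breaking into a closed-shell core is much more expensive than removing a leftover valence electron — Na and Al have the largest IE_4 here.
Valence configurations: Si³⁺ [Ne]3s¹, P³⁺ [Ne]3s², S³⁺ [Ne]3s²3p¹.
S³⁺ loses a lone 3p electron whereas P³⁺ must break into a filled 3s² pair, so IE_4(P) > IE_4(S) even though S has the higher nuclear charge.
The numbers (kJ/mol): Si 4356, Na 9543, P 4964, Al 11577, S 4556.
Overall IE_4 order: Si < S < P < Na < Al.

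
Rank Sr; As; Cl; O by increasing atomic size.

O < Cl < As < Sr

O is in period 2, group 16; Cl is in period 3, group 17; As is in period 4, group 15; Sr is in period 5, group 2.
Across a period the added protons contract the valence shell; down a group each new principal shell makes the atom larger.
Neither a single period nor a single group — weigh both effects.
Cl > O: period and group pull opposite ways; the down-group shift dominates (99 vs 63 pm).
As > Cl: both effects reinforce here, so As is clearly the larger of the two.
Sr > As: both effects reinforce here, so Sr is clearly the larger of the two.
Approximate values (pm): O 63, Cl 99, As 121, Sr 185.
So from smallest to largest: O < Cl < As < Sr.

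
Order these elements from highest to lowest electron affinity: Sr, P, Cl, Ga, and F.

Cl > F > P > Ga > Sr

F is in period 2, group 17; P is in period 3, group 15; Cl is in period 3, group 17; Ga is in period 4, group 13; Sr is in period 5, group 2.
Adding an electron releases more energy for atoms nearer the top right (short of the noble gases).
These span different periods and groups, so the two trends combine.
Ga > Sr: relative to Sr, both the across-period and down-group shifts push Ga's electron affinity up.
P > Ga: both effects reinforce here, so P is clearly the higher of the two.
F > P: both effects reinforce here, so F is clearly the higher of the two.
Cl > F: this pair runs against the simple trend — see the exception note.
Note the exception: Cl has a higher electron affinity than F, contrary to the simple trend — F's small 2p subshell makes the incoming electron feel strong e⁻–e⁻ repulsion, so Cl actually releases more energy on gaining an electron.
For reference (kJ/mol): F 328, P 72, Cl 349, Ga 29, Sr 5.
So from highest to lowest: Cl > F > P > Ga > Sr.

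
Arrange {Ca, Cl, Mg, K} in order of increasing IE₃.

Cl < K < Ca < Mg

Consider each +2 ion: Ca²⁺ is the bare [Ar] core; Cl²⁺ still has 5 valence electrons; Mg²⁺ is the bare [Ne] core; K²⁺ is already 1 electron into the core.
Breaking into a closed-shell core is much more expensive than removing a leftover valence electron — K, Ca and Mg have the largest IE_3 here.
Tabulated IE_3 (kJ/mol): Ca 4912, Cl 3822, Mg 7733, K 4420.
Overall IE_3 order: Cl < K < Ca < Mg.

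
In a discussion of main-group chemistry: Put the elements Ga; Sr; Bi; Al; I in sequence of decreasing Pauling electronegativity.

I, Bi, Ga, Al, Sr

Al is in period 3, group 13; Ga is in period 4, group 13; Sr is in period 5, group 2; I is in period 5, group 17; Bi is in period 6, group 15.
Smaller atoms with higher effective nuclear charge are more electronegative.
These span different periods and groups, so the two trends combine.
Al > Sr: relative to Sr, both the across-period and down-group shifts push Al's electronegativity up.
Ga > Al: this pair runs against the simple trend — see the exception note.
Bi > Ga: the two effects oppose for this pair; the across-period effect wins (2.02 vs 1.81).
I > Bi: relative to Bi, both the across-period and down-group shifts push I's electronegativity up.
Note the exception: Ga has a higher electronegativity than Al, contrary to the simple trend — poor shielding by filled d (and f) subshells raises the heavier element's effective nuclear charge more than the simple down-group trend predicts.
For reference (Pauling): Al 1.61, Ga 1.81, Sr 0.95, I 2.66, Bi 2.02.
So from highest to lowest: I > Bi > Ga > Al > Sr.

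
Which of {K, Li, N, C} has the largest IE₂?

Li

Consider each +1 ion: K⁺ is the bare [Ar] core; Li⁺ is the bare [He] core; N⁺ still has 4 valence electrons; C⁺ still has 3 valence electrons.
Breaking into a closed-shell core is much more expensive than removing a leftover valence electron — K and Li have the largest IE_2 here.
Valence configurations: N⁺ [He]2s²2p², C⁺ [He]2s²2p¹.
Approximate IE_2 values (kJ/mol): K 3052, Li 7298, N 2856, C 2353.
Putting it together, IE_2: C < N < K < Li.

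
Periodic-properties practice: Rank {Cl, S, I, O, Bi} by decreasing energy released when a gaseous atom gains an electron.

O is in period 2, group 16; S is in period 3, group 16; Cl is in period 3, group 17; I is in period 5, group 17; Bi is in period 6, group 15.
Atoms with high Z_eff and room in the valence shell (especially the halogens) have the most exothermic electron affinities.
Neither a single period nor a single group — weigh both effects.
O > Bi: both effects reinforce here, so O is clearly the higher of the two.
S > O: this pair runs against the simple trend — see the exception note.
I > S: period and group pull opposite ways; the across-period shift dominates (295 vs 200 kJ/mol).
Cl > I: Cl sits above I in group 17, so the down-group effect alone puts Cl higher.
Note the exception: S has a higher electron affinity than O, contrary to the simple trend — the compact 2p subshell of O repels the added electron more than S's larger 3p does.
Approximate values (kJ/mol): O 141, S 200, Cl 349, I 295, Bi 91.
So from highest to lowest: Cl > I > S > O > Bi.

Cl > I > S > O > Bi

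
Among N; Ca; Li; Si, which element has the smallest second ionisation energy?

Consider each +1 ion: N⁺ still has 4 valence electrons; Ca⁺ still has 1 valence electron; Li⁺ is the bare [He] core; Si⁺ still has 3 valence electrons.
Core electrons are held far more tightly than valence electrons, so Li tops the IE_2 order.
Valence configurations: N⁺ [He]2s²2p², Ca⁺ [Ar]4s¹, Si⁺ [Ne]3s²3p¹.
The numbers (kJ/mol): N 2856, Ca 1145, Li 7298, Si 1577.
Putting it together, IE_2: Ca < Si < N < Li.

Ca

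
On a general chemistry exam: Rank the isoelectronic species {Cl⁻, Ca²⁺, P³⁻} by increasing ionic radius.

All of these have 18 electrons, so size is governed by nuclear charge alone: the more protons, the stronger the pull on the same electron cloud, and the smaller the ion.
Nuclear charges: Ca²⁺ (Z=20), Cl⁻ (Z=17), P³⁻ (Z=15).
Smallest to largest: Ca²⁺ < Cl⁻ < P³⁻.

Ca²⁺, Cl⁻, P³⁻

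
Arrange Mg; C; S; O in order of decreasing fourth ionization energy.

Mg > O > C > S

IE_4 is the cost of taking one more electron from the +3 cation: Mg³⁺ is already 1 electron into the core; C³⁺ still has 1 valence electron; S³⁺ still has 3 valence electrons; O³⁺ still has 3 valence electrons.
Pulling an electron out of a noble-gas core costs far more than removing a remaining valence electron, so Mg sits at the high end of IE_4.
Valence configurations: C³⁺ [He]2s¹, S³⁺ [Ne]3s²3p¹, O³⁺ [He]2s²2p¹.
Approximate IE_4 values (kJ/mol): Mg 10543, C 6223, S 4556, O 7469.
Putting it together, IE_4: S < C < O < Mg.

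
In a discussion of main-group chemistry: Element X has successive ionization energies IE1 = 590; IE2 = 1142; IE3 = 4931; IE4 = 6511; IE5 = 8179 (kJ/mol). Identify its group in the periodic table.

Look for the largest jump between consecutive ionization energies: IE3/IE2 ≈ 4.3, far larger than any earlier ratio.
That jump marks the point where a core electron is being removed. So the atom has 2 valence electrons.
A main-group element with 2 valence electrons is in group 2.

Group 2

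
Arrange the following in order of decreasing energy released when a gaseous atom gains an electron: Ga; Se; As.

Se > As > Ga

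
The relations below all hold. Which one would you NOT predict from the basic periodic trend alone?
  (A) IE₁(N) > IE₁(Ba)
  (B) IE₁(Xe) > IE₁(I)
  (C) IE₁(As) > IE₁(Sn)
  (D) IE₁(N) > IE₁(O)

The general trend: first ionisation energy increases across a period and decreases down a group.
(A) N (period 2, group 15) vs Ba (period 6, group 2): the stated order agrees with the simple trend.
(B) Xe (period 5, group 18) vs I (period 5, group 17): the stated order agrees with the simple trend.
(C) As (period 4, group 15) vs Sn (period 5, group 14): the stated order agrees with the simple trend.
(D) N (period 2, group 15) vs O (period 2, group 16): the stated order contradicts the simple trend.
The exception is (D): pairing an electron in O's 2p⁴ costs repulsion energy, so O ionizes more easily than half-filled N (2p³).

(D)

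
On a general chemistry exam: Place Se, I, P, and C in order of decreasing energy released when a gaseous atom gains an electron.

Electron affinity generally becomes more exothermic across a period toward the halogens and less exothermic down a group.
A diagonal step moves right (one effect) and down (the opposite effect) at once.
C > P: the two effects oppose for this pair; the down-group effect wins (122 vs 72 kJ/mol).
Se > C: period and group pull opposite ways; the across-period shift dominates (195 vs 122 kJ/mol).
I > Se: period and group pull opposite ways; the across-period shift dominates (295 vs 195 kJ/mol).
For reference (kJ/mol): C 122, P 72, Se 195, I 295.
So from highest to lowest: I > Se > C > P.

I, Se, C, P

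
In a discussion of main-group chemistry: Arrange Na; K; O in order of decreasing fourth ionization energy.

Na, O, K

Consider each +3 ion: Na³⁺ is already 2 electrons into the core; K³⁺ is already 2 electrons into the core; O³⁺ still has 3 valence electrons.
Usually core removal costs more than valence removal, but here the competition is close: a tightly held n=2 valence electron can cost more to remove than an n=3 core electron, so the actual values have to decide it.
Approximate IE_4 values (kJ/mol): Na 9543, K 5877, O 7469.
So the fourth ionization energies run K < O < Na.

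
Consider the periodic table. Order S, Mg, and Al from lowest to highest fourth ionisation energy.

After 3 electrons have been removed, what remains? S³⁺ still has 3 valence electrons; Mg³⁺ is already 1 electron into the core; Al³⁺ is the bare [Ne] core.
Pulling an electron out of a noble-gas core costs far more than removing a remaining valence electron, so Mg and Al sit at the high end of IE_4.
Approximate IE_4 values (kJ/mol): S 4556, Mg 10543, Al 11577.
Putting it together, IE_4: S < Mg < Al.

S < Mg < Al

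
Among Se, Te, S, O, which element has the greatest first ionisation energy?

O

Across a period the outer electron is held more tightly (higher IE₁); down a group it sits in a higher shell, more shielded, and comes off more easily.
All are in group 16, so first ionization energy increases up the group.
The greatest first ionisation energy among these belongs to O.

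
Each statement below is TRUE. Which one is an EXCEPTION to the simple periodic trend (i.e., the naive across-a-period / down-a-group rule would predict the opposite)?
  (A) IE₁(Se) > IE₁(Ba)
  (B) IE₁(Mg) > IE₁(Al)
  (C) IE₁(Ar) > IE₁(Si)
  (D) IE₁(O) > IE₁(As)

(B)

The general trend: first ionization energy increases across a period and decreases down a group.
(A) Se (period 4, group 16) vs Ba (period 6, group 2): the stated order agrees with the simple trend.
(B) Mg (period 3, group 2) vs Al (period 3, group 13): the stated order contradicts the simple trend.
(C) Ar (period 3, group 18) vs Si (period 3, group 14): the stated order agrees with the simple trend.
(D) O (period 2, group 16) vs As (period 4, group 15): the stated order agrees with the simple trend.
The exception is (B): Al's single 3p electron is easier to remove than one from Mg's filled 3s².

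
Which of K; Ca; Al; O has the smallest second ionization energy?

Ca

After 1 electron has been removed, what remains? K⁺ is the bare [Ar] core; Ca⁺ still has 1 valence electron; Al⁺ still has 2 valence electrons; O⁺ still has 5 valence electrons.
Usually core removal costs more than valence removal, but here the competition is close: a tightly held n=2 valence electron can cost more to remove than an n=3 core electron, so the actual values have to decide it.
Valence configurations: Ca⁺ [Ar]4s¹, Al⁺ [Ne]3s², O⁺ [He]2s²2p³.
Tabulated IE_2 (kJ/mol): K 3052, Ca 1145, Al 1817, O 3388.
Putting it together, IE_2: Ca < Al < K < O.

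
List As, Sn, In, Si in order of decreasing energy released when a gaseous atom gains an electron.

Si is in period 3, group 14; As is in period 4, group 15; In is in period 5, group 13; Sn is in period 5, group 14.
Adding an electron releases more energy for atoms nearer the top right (short of the noble gases).
These span different periods and groups, so the two trends combine.
As > In: relative to In, both the across-period and down-group shifts push As's electron affinity up.
Sn > As: this pair runs against the simple trend — see the exception note.
Si > Sn: Si sits above Sn in group 14, so the down-group effect alone puts Si higher.
Note the exception: Sn has a higher electron affinity than As, contrary to the simple trend — adding an electron to As's half-filled np³ subshell costs electron-pairing energy.
For reference (kJ/mol): Si 134, As 78, In 29, Sn 107.
So from highest to lowest: Si > Sn > As > In.

Si > Sn > As > In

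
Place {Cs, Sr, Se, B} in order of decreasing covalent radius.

Cs > Sr > Se > B

B is in period 2, group 13; Se is in period 4, group 16; Sr is in period 5, group 2; Cs is in period 6, group 1.
Radius decreases left→right (rising Z_eff, same n) and increases top→bottom (higher n).
These span different periods and groups, so the two trends combine.
Se > B: the two effects oppose for this pair; the down-group effect wins (116 vs 85 pm).
Sr > Se: relative to Se, both the across-period and down-group shifts push Sr's atomic radius up.
Cs > Sr: relative to Sr, both the across-period and down-group shifts push Cs's atomic radius up.
Tabulated atomic radius (pm): B 85, Se 116, Sr 185, Cs 232.
So from largest to smallest: Cs > Sr > Se > B.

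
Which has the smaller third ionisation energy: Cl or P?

P

IE_3 is the cost of taking one more electron from the +2 cation: Cl²⁺ still has 5 valence electrons; P²⁺ still has 3 valence electrons.
All are still removing valence electrons, so compare the +2 ions as you would atoms: IE_3 generally rises across a period (higher Z_eff) and falls down a group (larger shell), subject to the usual subshell exceptions.
Valence configurations: Cl²⁺ [Ne]3s²3p³, P²⁺ [Ne]3s²3p¹.
Tabulated IE_3 (kJ/mol): Cl 3822, P 2914.
Hence IE_3: P < Cl.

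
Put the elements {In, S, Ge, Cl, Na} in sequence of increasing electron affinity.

In < Na < Ge < S < Cl

Na is in period 3, group 1; S is in period 3, group 16; Cl is in period 3, group 17; Ge is in period 4, group 14; In is in period 5, group 13.
Atoms with high Z_eff and room in the valence shell (especially the halogens) have the most exothermic electron affinities.
Here both period and group differ, so the two effects have to be weighed against each other.
Na > In: the two effects oppose for this pair; the down-group effect wins (53 vs 29 kJ/mol).
Ge > Na: the two effects oppose for this pair; the across-period effect wins (119 vs 53 kJ/mol).
S > Ge: both effects reinforce here, so S is clearly the higher of the two.
Cl > S: Cl lies to the right of S in period 3, so the across-period effect alone puts Cl higher.
Tabulated electron affinity (kJ/mol): Na 53, S 200, Cl 349, Ge 119, In 29.
So from lowest to highest: In < Na < Ge < S < Cl.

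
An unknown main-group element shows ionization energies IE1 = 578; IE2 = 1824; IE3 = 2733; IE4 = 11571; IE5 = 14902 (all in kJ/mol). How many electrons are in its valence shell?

Look for the largest jump between consecutive ionization energies: IE4/IE3 ≈ 4.2, far larger than any earlier ratio.
That jump marks the point where a core electron is being removed. So the atom has 3 valence electrons.

3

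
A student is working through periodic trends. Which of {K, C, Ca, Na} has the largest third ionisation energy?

Na

After 2 electrons have been removed, what remains? K²⁺ is already 1 electron into the core; C²⁺ still has 2 valence electrons; Ca²⁺ is the bare [Ar] core; Na²⁺ is already 1 electron into the core.
Usually core removal costs more than valence removal, but here the competition is close: a tightly held n=2 valence electron can cost more to remove than an n=3 core electron, so the actual values have to decide it.
Approximate IE_3 values (kJ/mol): K 4420, C 4620, Ca 4912, Na 6910.
Overall IE_3 order: K < C < Ca < Na.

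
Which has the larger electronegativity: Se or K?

Se

Smaller atoms with higher effective nuclear charge are more electronegative.
All lie in period 4, so electronegativity increases left to right.
So Se has the larger electronegativity (Se > K).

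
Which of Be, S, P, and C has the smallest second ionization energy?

The second ionization energy removes an electron from the +1 ion. For each element: Be⁺ still has 1 valence electron; S⁺ still has 5 valence electrons; P⁺ still has 4 valence electrons; C⁺ still has 3 valence electrons.
All are still removing valence electrons, so compare the +1 ions as you would atoms: IE_2 generally rises across a period (higher Z_eff) and falls down a group (larger shell), subject to the usual subshell exceptions.
Valence configurations: Be⁺ [He]2s¹, S⁺ [Ne]3s²3p³, P⁺ [Ne]3s²3p², C⁺ [He]2s²2p¹.
The numbers (kJ/mol): Be 1757, S 2252, P 1907, C 2353.
Hence IE_2: Be < P < S < C.

Be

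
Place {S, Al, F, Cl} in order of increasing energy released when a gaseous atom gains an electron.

F is in period 2, group 17; Al is in period 3, group 13; S is in period 3, group 16; Cl is in period 3, group 17.
Adding an electron releases more energy for atoms nearer the top right (short of the noble gases).
These span different periods and groups, so the two trends combine.
S > Al: S lies to the right of Al in period 3, so the across-period effect alone puts S higher.
F > S: relative to S, both the across-period and down-group shifts push F's electron affinity up.
Cl > F: this pair runs against the simple trend — see the exception note.
Note the exception: Cl has a higher electron affinity than F, contrary to the simple trend — F's small 2p subshell makes the incoming electron feel strong e⁻–e⁻ repulsion, so Cl actually releases more energy on gaining an electron.
Tabulated electron affinity (kJ/mol): F 328, Al 42, S 200, Cl 349.
So from lowest to highest: Al < S < F < Cl.

Al < S < F < Cl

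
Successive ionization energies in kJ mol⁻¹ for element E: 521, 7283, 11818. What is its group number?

Look for the largest jump between consecutive ionization energies: IE2/IE1 ≈ 14.0, far larger than any earlier ratio.
That jump marks the point where a core electron is being removed. So the atom has 1 valence electron.
A main-group element with 1 valence electron is in group 1.

Group 1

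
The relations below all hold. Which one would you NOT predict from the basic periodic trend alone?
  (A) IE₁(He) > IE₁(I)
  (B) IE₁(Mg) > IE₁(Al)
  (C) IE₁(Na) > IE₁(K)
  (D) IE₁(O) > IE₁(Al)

The general trend: first ionization energy increases across a period and decreases down a group.
(A) He (period 1, group 18) vs I (period 5, group 17): the stated order agrees with the simple trend.
(B) Mg (period 3, group 2) vs Al (period 3, group 13): the stated order contradicts the simple trend.
(C) Na (period 3, group 1) vs K (period 4, group 1): the stated order agrees with the simple trend.
(D) O (period 2, group 16) vs Al (period 3, group 13): the stated order agrees with the simple trend.
The exception is (B): Al's single 3p electron is easier to remove than one from Mg's filled 3s².

(B)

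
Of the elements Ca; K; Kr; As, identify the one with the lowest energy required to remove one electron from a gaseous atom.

K is in period 4, group 1; Ca is in period 4, group 2; As is in period 4, group 15; Kr is in period 4, group 18.
Removing the outermost electron gets harder across a period and easier down a group.
All lie in period 4, so first ionization energy increases left to right.
The lowest energy required to remove one electron from a gaseous atom among these belongs to K.

K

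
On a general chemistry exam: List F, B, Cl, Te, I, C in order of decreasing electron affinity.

B is in period 2, group 13; C is in period 2, group 14; F is in period 2, group 17; Cl is in period 3, group 17; Te is in period 5, group 16; I is in period 5, group 17.
EA tends to increase across a period and decrease down a group, though the pattern is less regular than for IE or radius.
Neither a single period nor a single group — weigh both effects.
C > B: both are in period 2; the period trend gives C the larger value.
Te > C: the two effects oppose for this pair; the across-period effect wins (190 vs 122 kJ/mol).
I > Te: both are in period 5; the period trend gives I the larger value.
F > I: they share group 17; the group trend gives F the larger value.
Cl > F: this pair runs against the simple trend — see the exception note.
Note the exception: Cl has a higher electron affinity than F, contrary to the simple trend — F's small 2p subshell makes the incoming electron feel strong e⁻–e⁻ repulsion, so Cl actually releases more energy on gaining an electron.
For reference (kJ/mol): B 27, C 122, F 328, Cl 349, Te 190, I 295.
So from highest to lowest: Cl > F > I > Te > C > B.

Cl > F > I > Te > C > B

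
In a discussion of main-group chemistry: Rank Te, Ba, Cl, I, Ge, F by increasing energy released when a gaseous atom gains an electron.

Ba < Ge < Te < I < F < Cl

F is in period 2, group 17; Cl is in period 3, group 17; Ge is in period 4, group 14; Te is in period 5, group 16; I is in period 5, group 17; Ba is in period 6, group 2.
Atoms with high Z_eff and room in the valence shell (especially the halogens) have the most exothermic electron affinities.
These span different periods and groups, so the two trends combine.
Ge > Ba: relative to Ba, both the across-period and down-group shifts push Ge's electron affinity up.
Te > Ge: the two effects oppose for this pair; the across-period effect wins (190 vs 119 kJ/mol).
I > Te: I lies to the right of Te in period 5, so the across-period effect alone puts I higher.
F > I: F sits above I in group 17, so the down-group effect alone puts F higher.
Cl > F: this pair runs against the simple trend — see the exception note.
Note the exception: Cl has a higher electron affinity than F, contrary to the simple trend — F's small 2p subshell makes the incoming electron feel strong e⁻–e⁻ repulsion, so Cl actually releases more energy on gaining an electron.
For reference (kJ/mol): F 328, Cl 349, Ge 119, Te 190, I 295, Ba 14.
So from lowest to highest: Ba < Ge < Te < I < F < Cl.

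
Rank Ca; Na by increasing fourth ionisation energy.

After 3 electrons have been removed, what remains? Ca³⁺ is already 1 electron into the core; Na³⁺ is already 2 electrons into the core.
All of these are removing an electron from a noble-gas core or deeper; the smaller core (lower principal quantum number) is held far more tightly, and within a period the higher nuclear charge binds the same core more tightly.
The numbers (kJ/mol): Ca 6491, Na 9543.
So the fourth ionization energies run Ca < Na.

Ca < Na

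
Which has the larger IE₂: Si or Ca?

Si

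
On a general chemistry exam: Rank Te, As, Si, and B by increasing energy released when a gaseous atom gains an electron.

Electron affinity generally becomes more exothermic across a period toward the halogens and less exothermic down a group.
These sit on a diagonal, where the across-period and down-group effects partly cancel.
As > B: the two effects oppose for this pair; the across-period effect wins (78 vs 27 kJ/mol).
Si > As: period and group pull opposite ways; the down-group shift dominates (134 vs 78 kJ/mol).
Te > Si: period and group pull opposite ways; the across-period shift dominates (190 vs 134 kJ/mol).
Tabulated electron affinity (kJ/mol): B 27, Si 134, As 78, Te 190.
So from lowest to highest: B < As < Si < Te.

B < As < Si < Te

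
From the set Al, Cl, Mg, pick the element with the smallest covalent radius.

Cl

Radius decreases left→right (rising Z_eff, same n) and increases top→bottom (higher n).
All lie in period 3, so atomic radius increases right to left.
The smallest covalent radius among these belongs to Cl.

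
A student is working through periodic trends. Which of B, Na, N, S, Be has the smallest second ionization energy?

Be

IE_2 is the cost of taking one more electron from the +1 cation: B⁺ still has 2 valence electrons; Na⁺ is the bare [Ne] core; N⁺ still has 4 valence electrons; S⁺ still has 5 valence electrons; Be⁺ still has 1 valence electron.
Breaking into a closed-shell core is much more expensive than removing a leftover valence electron — Na has the largest IE_2 here.
Valence configurations: B⁺ [He]2s², N⁺ [He]2s²2p², S⁺ [Ne]3s²3p³, Be⁺ [He]2s¹.
Tabulated IE_2 (kJ/mol): B 2427, Na 4562, N 2856, S 2252, Be 1757.
Putting it together, IE_2: Be < S < B < N < Na.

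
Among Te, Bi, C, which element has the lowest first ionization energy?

Bi

C is in period 2, group 14; Te is in period 5, group 16; Bi is in period 6, group 15.
First ionization energy rises across a period (greater Z_eff holds electrons more tightly) and falls down a group (valence electrons are farther from the nucleus).
These span different periods and groups, so the two trends combine.
Te > Bi: relative to Bi, both the across-period and down-group shifts push Te's first ionization energy up.
C > Te: the two effects oppose for this pair; the down-group effect wins (1086 vs 869 kJ/mol).
Tabulated first ionization energy (kJ/mol): C 1086, Te 869, Bi 703.
The lowest first ionization energy among these belongs to Bi.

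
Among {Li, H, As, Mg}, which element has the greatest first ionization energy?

H is in period 1, group 1; Li is in period 2, group 1; Mg is in period 3, group 2; As is in period 4, group 15.
Removing the outermost electron gets harder across a period and easier down a group.
These span different periods and groups, so the two trends combine.
Mg > Li: the two effects oppose for this pair; the across-period effect wins (738 vs 520 kJ/mol).
As > Mg: period and group pull opposite ways; the across-period shift dominates (947 vs 738 kJ/mol).
H > As: the two effects oppose for this pair; the down-group effect wins (1312 vs 947 kJ/mol).
For reference (kJ/mol): H 1312, Li 520, Mg 738, As 947.
The greatest first ionization energy among these belongs to H.

H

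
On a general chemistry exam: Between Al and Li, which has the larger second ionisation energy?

Li

IE_2 is the cost of taking one more electron from the +1 cation: Al⁺ still has 2 valence electrons; Li⁺ is the bare [He] core.
Breaking into a closed-shell core is much more expensive than removing a leftover valence electron — Li has the largest IE_2 here.
Approximate IE_2 values (kJ/mol): Al 1817, Li 7298.
Overall IE_2 order: Al < Li.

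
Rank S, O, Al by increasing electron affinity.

Al < O < S

O is in period 2, group 16; Al is in period 3, group 13; S is in period 3, group 16.
Atoms with high Z_eff and room in the valence shell (especially the halogens) have the most exothermic electron affinities.
These span different periods and groups, so the two trends combine.
O > Al: both effects reinforce here, so O is clearly the higher of the two.
S > O: this pair runs against the simple trend — see the exception note.
Note the exception: S has a higher electron affinity than O, contrary to the simple trend — the compact 2p subshell of O repels the added electron more than S's larger 3p does.
For reference (kJ/mol): O 141, Al 42, S 200.
So from lowest to highest: Al < O < S.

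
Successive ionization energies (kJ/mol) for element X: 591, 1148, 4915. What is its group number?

Look for the largest jump between consecutive ionization energies: IE3/IE2 ≈ 4.3, far larger than any earlier ratio.
That jump marks the point where a core electron is being removed. So the atom has 2 valence electrons.
A main-group element with 2 valence electrons is in group 2.

Group 2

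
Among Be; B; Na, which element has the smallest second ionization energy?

Be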